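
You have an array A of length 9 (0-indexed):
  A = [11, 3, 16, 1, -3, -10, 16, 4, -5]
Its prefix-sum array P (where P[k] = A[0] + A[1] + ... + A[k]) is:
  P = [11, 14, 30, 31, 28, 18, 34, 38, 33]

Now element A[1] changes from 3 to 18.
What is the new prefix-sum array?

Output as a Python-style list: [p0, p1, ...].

Change: A[1] 3 -> 18, delta = 15
P[k] for k < 1: unchanged (A[1] not included)
P[k] for k >= 1: shift by delta = 15
  P[0] = 11 + 0 = 11
  P[1] = 14 + 15 = 29
  P[2] = 30 + 15 = 45
  P[3] = 31 + 15 = 46
  P[4] = 28 + 15 = 43
  P[5] = 18 + 15 = 33
  P[6] = 34 + 15 = 49
  P[7] = 38 + 15 = 53
  P[8] = 33 + 15 = 48

Answer: [11, 29, 45, 46, 43, 33, 49, 53, 48]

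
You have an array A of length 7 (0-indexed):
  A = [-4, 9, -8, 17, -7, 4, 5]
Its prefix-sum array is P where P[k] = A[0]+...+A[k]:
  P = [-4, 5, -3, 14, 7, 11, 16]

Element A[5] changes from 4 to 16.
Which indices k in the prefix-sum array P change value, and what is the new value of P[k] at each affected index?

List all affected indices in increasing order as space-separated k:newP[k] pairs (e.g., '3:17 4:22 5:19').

P[k] = A[0] + ... + A[k]
P[k] includes A[5] iff k >= 5
Affected indices: 5, 6, ..., 6; delta = 12
  P[5]: 11 + 12 = 23
  P[6]: 16 + 12 = 28

Answer: 5:23 6:28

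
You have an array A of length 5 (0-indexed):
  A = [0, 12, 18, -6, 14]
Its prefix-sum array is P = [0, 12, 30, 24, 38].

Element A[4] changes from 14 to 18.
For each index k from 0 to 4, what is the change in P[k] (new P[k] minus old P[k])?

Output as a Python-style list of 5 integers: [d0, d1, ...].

Answer: [0, 0, 0, 0, 4]

Derivation:
Element change: A[4] 14 -> 18, delta = 4
For k < 4: P[k] unchanged, delta_P[k] = 0
For k >= 4: P[k] shifts by exactly 4
Delta array: [0, 0, 0, 0, 4]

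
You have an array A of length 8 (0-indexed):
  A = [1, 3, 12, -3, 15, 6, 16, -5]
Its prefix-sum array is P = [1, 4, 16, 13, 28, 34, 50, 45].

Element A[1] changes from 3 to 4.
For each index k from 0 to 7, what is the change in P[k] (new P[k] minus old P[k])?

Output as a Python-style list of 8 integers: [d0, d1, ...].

Element change: A[1] 3 -> 4, delta = 1
For k < 1: P[k] unchanged, delta_P[k] = 0
For k >= 1: P[k] shifts by exactly 1
Delta array: [0, 1, 1, 1, 1, 1, 1, 1]

Answer: [0, 1, 1, 1, 1, 1, 1, 1]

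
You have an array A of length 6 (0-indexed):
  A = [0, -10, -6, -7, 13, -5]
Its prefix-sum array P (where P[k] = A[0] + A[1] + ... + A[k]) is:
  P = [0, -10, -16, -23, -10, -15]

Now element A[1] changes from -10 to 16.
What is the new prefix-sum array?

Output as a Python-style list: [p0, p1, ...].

Change: A[1] -10 -> 16, delta = 26
P[k] for k < 1: unchanged (A[1] not included)
P[k] for k >= 1: shift by delta = 26
  P[0] = 0 + 0 = 0
  P[1] = -10 + 26 = 16
  P[2] = -16 + 26 = 10
  P[3] = -23 + 26 = 3
  P[4] = -10 + 26 = 16
  P[5] = -15 + 26 = 11

Answer: [0, 16, 10, 3, 16, 11]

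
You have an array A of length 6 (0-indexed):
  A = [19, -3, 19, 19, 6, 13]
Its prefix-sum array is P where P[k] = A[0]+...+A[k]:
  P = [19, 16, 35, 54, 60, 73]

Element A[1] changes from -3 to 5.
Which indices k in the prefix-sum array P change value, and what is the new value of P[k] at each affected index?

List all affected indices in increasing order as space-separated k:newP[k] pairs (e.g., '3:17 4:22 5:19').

Answer: 1:24 2:43 3:62 4:68 5:81

Derivation:
P[k] = A[0] + ... + A[k]
P[k] includes A[1] iff k >= 1
Affected indices: 1, 2, ..., 5; delta = 8
  P[1]: 16 + 8 = 24
  P[2]: 35 + 8 = 43
  P[3]: 54 + 8 = 62
  P[4]: 60 + 8 = 68
  P[5]: 73 + 8 = 81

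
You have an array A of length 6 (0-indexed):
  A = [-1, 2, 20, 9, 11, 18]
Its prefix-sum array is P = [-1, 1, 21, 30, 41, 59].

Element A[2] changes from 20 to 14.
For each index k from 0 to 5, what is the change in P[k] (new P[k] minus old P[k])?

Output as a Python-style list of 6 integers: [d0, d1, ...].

Element change: A[2] 20 -> 14, delta = -6
For k < 2: P[k] unchanged, delta_P[k] = 0
For k >= 2: P[k] shifts by exactly -6
Delta array: [0, 0, -6, -6, -6, -6]

Answer: [0, 0, -6, -6, -6, -6]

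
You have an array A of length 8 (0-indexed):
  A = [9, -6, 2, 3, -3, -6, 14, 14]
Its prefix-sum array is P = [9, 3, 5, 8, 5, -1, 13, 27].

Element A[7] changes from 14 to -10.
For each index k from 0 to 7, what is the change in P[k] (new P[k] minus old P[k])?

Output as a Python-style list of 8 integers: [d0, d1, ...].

Answer: [0, 0, 0, 0, 0, 0, 0, -24]

Derivation:
Element change: A[7] 14 -> -10, delta = -24
For k < 7: P[k] unchanged, delta_P[k] = 0
For k >= 7: P[k] shifts by exactly -24
Delta array: [0, 0, 0, 0, 0, 0, 0, -24]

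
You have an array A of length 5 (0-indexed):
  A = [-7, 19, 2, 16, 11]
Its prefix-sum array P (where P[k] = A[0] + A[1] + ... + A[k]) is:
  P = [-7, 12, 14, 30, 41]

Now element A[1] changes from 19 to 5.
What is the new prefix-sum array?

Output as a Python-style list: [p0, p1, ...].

Answer: [-7, -2, 0, 16, 27]

Derivation:
Change: A[1] 19 -> 5, delta = -14
P[k] for k < 1: unchanged (A[1] not included)
P[k] for k >= 1: shift by delta = -14
  P[0] = -7 + 0 = -7
  P[1] = 12 + -14 = -2
  P[2] = 14 + -14 = 0
  P[3] = 30 + -14 = 16
  P[4] = 41 + -14 = 27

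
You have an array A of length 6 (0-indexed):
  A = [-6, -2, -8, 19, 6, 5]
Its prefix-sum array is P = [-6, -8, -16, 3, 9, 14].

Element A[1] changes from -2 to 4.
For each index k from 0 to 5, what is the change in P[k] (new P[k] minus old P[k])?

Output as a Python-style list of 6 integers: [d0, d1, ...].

Answer: [0, 6, 6, 6, 6, 6]

Derivation:
Element change: A[1] -2 -> 4, delta = 6
For k < 1: P[k] unchanged, delta_P[k] = 0
For k >= 1: P[k] shifts by exactly 6
Delta array: [0, 6, 6, 6, 6, 6]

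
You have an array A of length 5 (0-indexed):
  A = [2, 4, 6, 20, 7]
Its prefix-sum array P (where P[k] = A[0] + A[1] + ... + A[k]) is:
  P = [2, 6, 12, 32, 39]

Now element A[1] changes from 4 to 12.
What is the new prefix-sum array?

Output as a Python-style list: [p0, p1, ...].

Change: A[1] 4 -> 12, delta = 8
P[k] for k < 1: unchanged (A[1] not included)
P[k] for k >= 1: shift by delta = 8
  P[0] = 2 + 0 = 2
  P[1] = 6 + 8 = 14
  P[2] = 12 + 8 = 20
  P[3] = 32 + 8 = 40
  P[4] = 39 + 8 = 47

Answer: [2, 14, 20, 40, 47]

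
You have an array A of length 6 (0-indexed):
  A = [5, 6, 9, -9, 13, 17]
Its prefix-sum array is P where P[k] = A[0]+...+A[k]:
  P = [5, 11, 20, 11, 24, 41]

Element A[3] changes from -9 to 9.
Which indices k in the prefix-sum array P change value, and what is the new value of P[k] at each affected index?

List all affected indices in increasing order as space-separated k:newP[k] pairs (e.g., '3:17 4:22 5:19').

Answer: 3:29 4:42 5:59

Derivation:
P[k] = A[0] + ... + A[k]
P[k] includes A[3] iff k >= 3
Affected indices: 3, 4, ..., 5; delta = 18
  P[3]: 11 + 18 = 29
  P[4]: 24 + 18 = 42
  P[5]: 41 + 18 = 59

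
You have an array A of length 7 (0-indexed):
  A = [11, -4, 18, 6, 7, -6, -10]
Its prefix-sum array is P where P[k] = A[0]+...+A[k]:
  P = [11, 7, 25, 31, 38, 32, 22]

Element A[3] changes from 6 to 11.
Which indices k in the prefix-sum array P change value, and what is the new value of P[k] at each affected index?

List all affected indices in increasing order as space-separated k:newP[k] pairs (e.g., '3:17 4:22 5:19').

P[k] = A[0] + ... + A[k]
P[k] includes A[3] iff k >= 3
Affected indices: 3, 4, ..., 6; delta = 5
  P[3]: 31 + 5 = 36
  P[4]: 38 + 5 = 43
  P[5]: 32 + 5 = 37
  P[6]: 22 + 5 = 27

Answer: 3:36 4:43 5:37 6:27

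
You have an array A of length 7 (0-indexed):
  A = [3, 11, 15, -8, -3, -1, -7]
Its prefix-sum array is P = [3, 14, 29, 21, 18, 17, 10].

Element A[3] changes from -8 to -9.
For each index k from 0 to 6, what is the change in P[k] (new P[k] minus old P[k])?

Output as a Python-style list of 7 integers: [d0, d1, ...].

Element change: A[3] -8 -> -9, delta = -1
For k < 3: P[k] unchanged, delta_P[k] = 0
For k >= 3: P[k] shifts by exactly -1
Delta array: [0, 0, 0, -1, -1, -1, -1]

Answer: [0, 0, 0, -1, -1, -1, -1]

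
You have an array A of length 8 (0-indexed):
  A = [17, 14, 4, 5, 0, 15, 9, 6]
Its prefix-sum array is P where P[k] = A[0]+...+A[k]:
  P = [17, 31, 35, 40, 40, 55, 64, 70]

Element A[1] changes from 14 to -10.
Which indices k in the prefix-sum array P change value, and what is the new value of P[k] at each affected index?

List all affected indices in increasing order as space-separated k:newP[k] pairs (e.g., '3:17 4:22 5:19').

Answer: 1:7 2:11 3:16 4:16 5:31 6:40 7:46

Derivation:
P[k] = A[0] + ... + A[k]
P[k] includes A[1] iff k >= 1
Affected indices: 1, 2, ..., 7; delta = -24
  P[1]: 31 + -24 = 7
  P[2]: 35 + -24 = 11
  P[3]: 40 + -24 = 16
  P[4]: 40 + -24 = 16
  P[5]: 55 + -24 = 31
  P[6]: 64 + -24 = 40
  P[7]: 70 + -24 = 46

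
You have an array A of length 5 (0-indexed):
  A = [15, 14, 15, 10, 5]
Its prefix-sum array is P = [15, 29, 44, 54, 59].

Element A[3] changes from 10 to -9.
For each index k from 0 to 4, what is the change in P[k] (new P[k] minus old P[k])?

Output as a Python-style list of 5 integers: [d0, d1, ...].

Answer: [0, 0, 0, -19, -19]

Derivation:
Element change: A[3] 10 -> -9, delta = -19
For k < 3: P[k] unchanged, delta_P[k] = 0
For k >= 3: P[k] shifts by exactly -19
Delta array: [0, 0, 0, -19, -19]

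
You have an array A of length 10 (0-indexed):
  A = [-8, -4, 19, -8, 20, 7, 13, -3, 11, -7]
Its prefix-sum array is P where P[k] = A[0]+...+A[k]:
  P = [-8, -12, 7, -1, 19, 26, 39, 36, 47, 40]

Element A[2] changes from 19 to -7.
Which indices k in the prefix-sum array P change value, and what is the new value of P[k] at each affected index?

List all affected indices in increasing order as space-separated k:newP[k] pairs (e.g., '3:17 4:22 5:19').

P[k] = A[0] + ... + A[k]
P[k] includes A[2] iff k >= 2
Affected indices: 2, 3, ..., 9; delta = -26
  P[2]: 7 + -26 = -19
  P[3]: -1 + -26 = -27
  P[4]: 19 + -26 = -7
  P[5]: 26 + -26 = 0
  P[6]: 39 + -26 = 13
  P[7]: 36 + -26 = 10
  P[8]: 47 + -26 = 21
  P[9]: 40 + -26 = 14

Answer: 2:-19 3:-27 4:-7 5:0 6:13 7:10 8:21 9:14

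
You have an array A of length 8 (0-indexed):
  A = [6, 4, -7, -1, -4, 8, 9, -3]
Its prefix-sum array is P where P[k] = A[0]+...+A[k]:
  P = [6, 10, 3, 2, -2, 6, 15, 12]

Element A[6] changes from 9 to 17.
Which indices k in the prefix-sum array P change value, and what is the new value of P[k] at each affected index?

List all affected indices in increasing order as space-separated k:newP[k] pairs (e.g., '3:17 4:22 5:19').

Answer: 6:23 7:20

Derivation:
P[k] = A[0] + ... + A[k]
P[k] includes A[6] iff k >= 6
Affected indices: 6, 7, ..., 7; delta = 8
  P[6]: 15 + 8 = 23
  P[7]: 12 + 8 = 20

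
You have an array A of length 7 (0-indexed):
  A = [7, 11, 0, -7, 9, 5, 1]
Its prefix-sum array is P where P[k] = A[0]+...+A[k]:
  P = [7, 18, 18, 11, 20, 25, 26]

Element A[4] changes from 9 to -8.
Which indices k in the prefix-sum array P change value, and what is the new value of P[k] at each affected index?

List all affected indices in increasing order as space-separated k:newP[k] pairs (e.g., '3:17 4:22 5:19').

P[k] = A[0] + ... + A[k]
P[k] includes A[4] iff k >= 4
Affected indices: 4, 5, ..., 6; delta = -17
  P[4]: 20 + -17 = 3
  P[5]: 25 + -17 = 8
  P[6]: 26 + -17 = 9

Answer: 4:3 5:8 6:9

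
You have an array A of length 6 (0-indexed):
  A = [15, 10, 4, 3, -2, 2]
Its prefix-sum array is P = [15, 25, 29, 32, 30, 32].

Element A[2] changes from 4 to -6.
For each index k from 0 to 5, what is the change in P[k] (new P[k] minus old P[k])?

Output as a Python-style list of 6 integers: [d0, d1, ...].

Element change: A[2] 4 -> -6, delta = -10
For k < 2: P[k] unchanged, delta_P[k] = 0
For k >= 2: P[k] shifts by exactly -10
Delta array: [0, 0, -10, -10, -10, -10]

Answer: [0, 0, -10, -10, -10, -10]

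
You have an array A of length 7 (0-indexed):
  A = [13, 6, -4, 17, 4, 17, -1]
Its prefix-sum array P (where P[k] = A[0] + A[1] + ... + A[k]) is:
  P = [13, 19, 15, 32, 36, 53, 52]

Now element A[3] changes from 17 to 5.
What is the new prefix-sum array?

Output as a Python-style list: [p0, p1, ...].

Change: A[3] 17 -> 5, delta = -12
P[k] for k < 3: unchanged (A[3] not included)
P[k] for k >= 3: shift by delta = -12
  P[0] = 13 + 0 = 13
  P[1] = 19 + 0 = 19
  P[2] = 15 + 0 = 15
  P[3] = 32 + -12 = 20
  P[4] = 36 + -12 = 24
  P[5] = 53 + -12 = 41
  P[6] = 52 + -12 = 40

Answer: [13, 19, 15, 20, 24, 41, 40]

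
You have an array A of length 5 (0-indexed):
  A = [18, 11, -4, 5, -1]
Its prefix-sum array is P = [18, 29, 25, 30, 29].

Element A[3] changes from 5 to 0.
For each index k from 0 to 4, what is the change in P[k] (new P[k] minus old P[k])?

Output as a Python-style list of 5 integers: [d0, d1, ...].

Element change: A[3] 5 -> 0, delta = -5
For k < 3: P[k] unchanged, delta_P[k] = 0
For k >= 3: P[k] shifts by exactly -5
Delta array: [0, 0, 0, -5, -5]

Answer: [0, 0, 0, -5, -5]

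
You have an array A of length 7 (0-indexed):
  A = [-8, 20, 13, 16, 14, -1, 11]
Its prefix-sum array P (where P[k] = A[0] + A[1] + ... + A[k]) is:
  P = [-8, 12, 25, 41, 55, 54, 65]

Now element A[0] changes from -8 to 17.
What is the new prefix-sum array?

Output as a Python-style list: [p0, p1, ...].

Answer: [17, 37, 50, 66, 80, 79, 90]

Derivation:
Change: A[0] -8 -> 17, delta = 25
P[k] for k < 0: unchanged (A[0] not included)
P[k] for k >= 0: shift by delta = 25
  P[0] = -8 + 25 = 17
  P[1] = 12 + 25 = 37
  P[2] = 25 + 25 = 50
  P[3] = 41 + 25 = 66
  P[4] = 55 + 25 = 80
  P[5] = 54 + 25 = 79
  P[6] = 65 + 25 = 90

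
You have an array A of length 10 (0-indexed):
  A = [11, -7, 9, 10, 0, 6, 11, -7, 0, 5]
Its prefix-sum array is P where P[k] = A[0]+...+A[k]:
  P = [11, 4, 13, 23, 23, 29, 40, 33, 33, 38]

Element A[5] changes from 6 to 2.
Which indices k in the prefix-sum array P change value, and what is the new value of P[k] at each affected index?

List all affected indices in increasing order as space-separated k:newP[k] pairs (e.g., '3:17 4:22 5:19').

P[k] = A[0] + ... + A[k]
P[k] includes A[5] iff k >= 5
Affected indices: 5, 6, ..., 9; delta = -4
  P[5]: 29 + -4 = 25
  P[6]: 40 + -4 = 36
  P[7]: 33 + -4 = 29
  P[8]: 33 + -4 = 29
  P[9]: 38 + -4 = 34

Answer: 5:25 6:36 7:29 8:29 9:34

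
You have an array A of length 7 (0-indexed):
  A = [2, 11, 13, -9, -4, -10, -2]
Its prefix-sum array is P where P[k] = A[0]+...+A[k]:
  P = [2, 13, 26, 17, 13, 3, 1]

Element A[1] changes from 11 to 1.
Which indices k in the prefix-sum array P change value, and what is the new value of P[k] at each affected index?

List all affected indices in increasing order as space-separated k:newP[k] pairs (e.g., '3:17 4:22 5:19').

Answer: 1:3 2:16 3:7 4:3 5:-7 6:-9

Derivation:
P[k] = A[0] + ... + A[k]
P[k] includes A[1] iff k >= 1
Affected indices: 1, 2, ..., 6; delta = -10
  P[1]: 13 + -10 = 3
  P[2]: 26 + -10 = 16
  P[3]: 17 + -10 = 7
  P[4]: 13 + -10 = 3
  P[5]: 3 + -10 = -7
  P[6]: 1 + -10 = -9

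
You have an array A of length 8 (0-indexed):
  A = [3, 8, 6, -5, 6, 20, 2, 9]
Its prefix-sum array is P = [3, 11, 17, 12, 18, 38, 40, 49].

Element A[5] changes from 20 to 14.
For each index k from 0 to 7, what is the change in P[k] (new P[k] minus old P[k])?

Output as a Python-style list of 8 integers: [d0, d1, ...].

Element change: A[5] 20 -> 14, delta = -6
For k < 5: P[k] unchanged, delta_P[k] = 0
For k >= 5: P[k] shifts by exactly -6
Delta array: [0, 0, 0, 0, 0, -6, -6, -6]

Answer: [0, 0, 0, 0, 0, -6, -6, -6]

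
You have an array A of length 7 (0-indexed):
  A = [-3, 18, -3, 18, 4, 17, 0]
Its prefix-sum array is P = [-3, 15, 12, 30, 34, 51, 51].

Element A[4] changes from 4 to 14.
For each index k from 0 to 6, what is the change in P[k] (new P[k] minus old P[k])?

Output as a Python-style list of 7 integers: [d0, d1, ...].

Answer: [0, 0, 0, 0, 10, 10, 10]

Derivation:
Element change: A[4] 4 -> 14, delta = 10
For k < 4: P[k] unchanged, delta_P[k] = 0
For k >= 4: P[k] shifts by exactly 10
Delta array: [0, 0, 0, 0, 10, 10, 10]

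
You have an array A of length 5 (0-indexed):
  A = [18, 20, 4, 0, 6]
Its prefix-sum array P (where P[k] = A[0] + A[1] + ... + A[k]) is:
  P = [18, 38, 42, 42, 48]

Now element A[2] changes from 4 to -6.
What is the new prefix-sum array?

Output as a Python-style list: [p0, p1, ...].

Answer: [18, 38, 32, 32, 38]

Derivation:
Change: A[2] 4 -> -6, delta = -10
P[k] for k < 2: unchanged (A[2] not included)
P[k] for k >= 2: shift by delta = -10
  P[0] = 18 + 0 = 18
  P[1] = 38 + 0 = 38
  P[2] = 42 + -10 = 32
  P[3] = 42 + -10 = 32
  P[4] = 48 + -10 = 38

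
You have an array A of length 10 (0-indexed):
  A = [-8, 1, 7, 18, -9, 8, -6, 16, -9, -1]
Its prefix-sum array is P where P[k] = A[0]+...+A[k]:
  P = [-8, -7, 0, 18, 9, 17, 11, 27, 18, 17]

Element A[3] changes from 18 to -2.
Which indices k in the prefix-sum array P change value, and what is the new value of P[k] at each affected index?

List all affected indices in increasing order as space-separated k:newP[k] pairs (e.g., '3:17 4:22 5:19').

Answer: 3:-2 4:-11 5:-3 6:-9 7:7 8:-2 9:-3

Derivation:
P[k] = A[0] + ... + A[k]
P[k] includes A[3] iff k >= 3
Affected indices: 3, 4, ..., 9; delta = -20
  P[3]: 18 + -20 = -2
  P[4]: 9 + -20 = -11
  P[5]: 17 + -20 = -3
  P[6]: 11 + -20 = -9
  P[7]: 27 + -20 = 7
  P[8]: 18 + -20 = -2
  P[9]: 17 + -20 = -3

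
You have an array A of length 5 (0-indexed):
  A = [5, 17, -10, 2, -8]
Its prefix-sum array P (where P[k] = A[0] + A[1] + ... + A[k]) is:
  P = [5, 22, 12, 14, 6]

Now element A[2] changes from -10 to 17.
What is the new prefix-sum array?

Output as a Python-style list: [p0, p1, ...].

Change: A[2] -10 -> 17, delta = 27
P[k] for k < 2: unchanged (A[2] not included)
P[k] for k >= 2: shift by delta = 27
  P[0] = 5 + 0 = 5
  P[1] = 22 + 0 = 22
  P[2] = 12 + 27 = 39
  P[3] = 14 + 27 = 41
  P[4] = 6 + 27 = 33

Answer: [5, 22, 39, 41, 33]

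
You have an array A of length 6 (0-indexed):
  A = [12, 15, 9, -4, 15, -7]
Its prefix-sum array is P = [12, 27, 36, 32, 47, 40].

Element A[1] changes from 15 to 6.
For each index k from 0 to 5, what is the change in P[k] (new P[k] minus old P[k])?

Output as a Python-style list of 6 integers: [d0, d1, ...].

Element change: A[1] 15 -> 6, delta = -9
For k < 1: P[k] unchanged, delta_P[k] = 0
For k >= 1: P[k] shifts by exactly -9
Delta array: [0, -9, -9, -9, -9, -9]

Answer: [0, -9, -9, -9, -9, -9]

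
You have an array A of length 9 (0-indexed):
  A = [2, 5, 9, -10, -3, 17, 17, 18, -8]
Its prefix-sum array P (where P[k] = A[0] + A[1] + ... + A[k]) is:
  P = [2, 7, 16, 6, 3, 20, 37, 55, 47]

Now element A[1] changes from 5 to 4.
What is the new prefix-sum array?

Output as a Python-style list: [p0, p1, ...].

Change: A[1] 5 -> 4, delta = -1
P[k] for k < 1: unchanged (A[1] not included)
P[k] for k >= 1: shift by delta = -1
  P[0] = 2 + 0 = 2
  P[1] = 7 + -1 = 6
  P[2] = 16 + -1 = 15
  P[3] = 6 + -1 = 5
  P[4] = 3 + -1 = 2
  P[5] = 20 + -1 = 19
  P[6] = 37 + -1 = 36
  P[7] = 55 + -1 = 54
  P[8] = 47 + -1 = 46

Answer: [2, 6, 15, 5, 2, 19, 36, 54, 46]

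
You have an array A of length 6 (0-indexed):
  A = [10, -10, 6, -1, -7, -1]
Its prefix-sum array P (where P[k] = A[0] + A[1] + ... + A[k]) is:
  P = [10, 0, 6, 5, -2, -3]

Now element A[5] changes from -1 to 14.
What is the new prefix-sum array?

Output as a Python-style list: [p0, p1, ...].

Answer: [10, 0, 6, 5, -2, 12]

Derivation:
Change: A[5] -1 -> 14, delta = 15
P[k] for k < 5: unchanged (A[5] not included)
P[k] for k >= 5: shift by delta = 15
  P[0] = 10 + 0 = 10
  P[1] = 0 + 0 = 0
  P[2] = 6 + 0 = 6
  P[3] = 5 + 0 = 5
  P[4] = -2 + 0 = -2
  P[5] = -3 + 15 = 12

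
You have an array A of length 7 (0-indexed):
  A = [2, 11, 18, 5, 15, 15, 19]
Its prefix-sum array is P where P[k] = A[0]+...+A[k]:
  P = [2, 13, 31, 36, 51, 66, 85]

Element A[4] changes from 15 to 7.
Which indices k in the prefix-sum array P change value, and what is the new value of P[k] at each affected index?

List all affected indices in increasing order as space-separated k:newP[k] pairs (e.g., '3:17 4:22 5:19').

Answer: 4:43 5:58 6:77

Derivation:
P[k] = A[0] + ... + A[k]
P[k] includes A[4] iff k >= 4
Affected indices: 4, 5, ..., 6; delta = -8
  P[4]: 51 + -8 = 43
  P[5]: 66 + -8 = 58
  P[6]: 85 + -8 = 77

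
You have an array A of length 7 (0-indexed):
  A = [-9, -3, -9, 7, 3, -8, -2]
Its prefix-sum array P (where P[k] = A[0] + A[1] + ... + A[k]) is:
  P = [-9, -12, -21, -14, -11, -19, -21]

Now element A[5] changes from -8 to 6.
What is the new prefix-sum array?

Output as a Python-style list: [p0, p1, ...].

Answer: [-9, -12, -21, -14, -11, -5, -7]

Derivation:
Change: A[5] -8 -> 6, delta = 14
P[k] for k < 5: unchanged (A[5] not included)
P[k] for k >= 5: shift by delta = 14
  P[0] = -9 + 0 = -9
  P[1] = -12 + 0 = -12
  P[2] = -21 + 0 = -21
  P[3] = -14 + 0 = -14
  P[4] = -11 + 0 = -11
  P[5] = -19 + 14 = -5
  P[6] = -21 + 14 = -7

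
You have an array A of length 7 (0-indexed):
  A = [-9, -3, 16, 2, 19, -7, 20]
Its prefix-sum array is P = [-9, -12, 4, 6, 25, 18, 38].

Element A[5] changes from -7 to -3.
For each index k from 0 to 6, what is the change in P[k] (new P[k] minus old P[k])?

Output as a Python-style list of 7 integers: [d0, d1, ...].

Element change: A[5] -7 -> -3, delta = 4
For k < 5: P[k] unchanged, delta_P[k] = 0
For k >= 5: P[k] shifts by exactly 4
Delta array: [0, 0, 0, 0, 0, 4, 4]

Answer: [0, 0, 0, 0, 0, 4, 4]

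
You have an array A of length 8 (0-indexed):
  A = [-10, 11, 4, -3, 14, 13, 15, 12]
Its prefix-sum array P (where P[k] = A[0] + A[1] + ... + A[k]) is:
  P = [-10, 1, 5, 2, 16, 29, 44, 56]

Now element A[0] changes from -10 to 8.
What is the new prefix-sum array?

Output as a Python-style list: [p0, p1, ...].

Answer: [8, 19, 23, 20, 34, 47, 62, 74]

Derivation:
Change: A[0] -10 -> 8, delta = 18
P[k] for k < 0: unchanged (A[0] not included)
P[k] for k >= 0: shift by delta = 18
  P[0] = -10 + 18 = 8
  P[1] = 1 + 18 = 19
  P[2] = 5 + 18 = 23
  P[3] = 2 + 18 = 20
  P[4] = 16 + 18 = 34
  P[5] = 29 + 18 = 47
  P[6] = 44 + 18 = 62
  P[7] = 56 + 18 = 74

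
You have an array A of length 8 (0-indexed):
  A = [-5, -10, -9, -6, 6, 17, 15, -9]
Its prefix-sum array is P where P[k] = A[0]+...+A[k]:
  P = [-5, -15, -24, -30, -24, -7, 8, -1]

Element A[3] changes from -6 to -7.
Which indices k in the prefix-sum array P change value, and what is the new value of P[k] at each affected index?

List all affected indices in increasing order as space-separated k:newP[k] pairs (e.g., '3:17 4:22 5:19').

Answer: 3:-31 4:-25 5:-8 6:7 7:-2

Derivation:
P[k] = A[0] + ... + A[k]
P[k] includes A[3] iff k >= 3
Affected indices: 3, 4, ..., 7; delta = -1
  P[3]: -30 + -1 = -31
  P[4]: -24 + -1 = -25
  P[5]: -7 + -1 = -8
  P[6]: 8 + -1 = 7
  P[7]: -1 + -1 = -2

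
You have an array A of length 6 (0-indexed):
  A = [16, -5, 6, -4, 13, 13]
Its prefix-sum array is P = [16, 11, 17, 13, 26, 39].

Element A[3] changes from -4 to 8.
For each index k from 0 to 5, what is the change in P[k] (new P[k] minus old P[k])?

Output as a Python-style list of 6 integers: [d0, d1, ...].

Element change: A[3] -4 -> 8, delta = 12
For k < 3: P[k] unchanged, delta_P[k] = 0
For k >= 3: P[k] shifts by exactly 12
Delta array: [0, 0, 0, 12, 12, 12]

Answer: [0, 0, 0, 12, 12, 12]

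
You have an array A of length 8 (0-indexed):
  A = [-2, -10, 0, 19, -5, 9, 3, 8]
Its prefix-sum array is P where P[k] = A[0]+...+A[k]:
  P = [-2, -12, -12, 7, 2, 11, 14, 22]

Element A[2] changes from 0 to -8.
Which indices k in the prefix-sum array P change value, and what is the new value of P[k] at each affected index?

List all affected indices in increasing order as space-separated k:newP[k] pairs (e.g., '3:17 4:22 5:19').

P[k] = A[0] + ... + A[k]
P[k] includes A[2] iff k >= 2
Affected indices: 2, 3, ..., 7; delta = -8
  P[2]: -12 + -8 = -20
  P[3]: 7 + -8 = -1
  P[4]: 2 + -8 = -6
  P[5]: 11 + -8 = 3
  P[6]: 14 + -8 = 6
  P[7]: 22 + -8 = 14

Answer: 2:-20 3:-1 4:-6 5:3 6:6 7:14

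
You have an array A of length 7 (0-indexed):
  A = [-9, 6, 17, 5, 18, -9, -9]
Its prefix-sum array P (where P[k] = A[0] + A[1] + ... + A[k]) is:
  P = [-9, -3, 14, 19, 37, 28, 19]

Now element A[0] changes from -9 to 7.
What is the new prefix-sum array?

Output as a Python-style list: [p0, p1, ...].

Answer: [7, 13, 30, 35, 53, 44, 35]

Derivation:
Change: A[0] -9 -> 7, delta = 16
P[k] for k < 0: unchanged (A[0] not included)
P[k] for k >= 0: shift by delta = 16
  P[0] = -9 + 16 = 7
  P[1] = -3 + 16 = 13
  P[2] = 14 + 16 = 30
  P[3] = 19 + 16 = 35
  P[4] = 37 + 16 = 53
  P[5] = 28 + 16 = 44
  P[6] = 19 + 16 = 35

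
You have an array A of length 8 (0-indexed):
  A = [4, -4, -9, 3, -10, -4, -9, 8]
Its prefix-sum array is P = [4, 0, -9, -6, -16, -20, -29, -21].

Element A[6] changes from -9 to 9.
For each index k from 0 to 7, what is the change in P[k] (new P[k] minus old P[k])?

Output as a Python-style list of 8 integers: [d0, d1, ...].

Element change: A[6] -9 -> 9, delta = 18
For k < 6: P[k] unchanged, delta_P[k] = 0
For k >= 6: P[k] shifts by exactly 18
Delta array: [0, 0, 0, 0, 0, 0, 18, 18]

Answer: [0, 0, 0, 0, 0, 0, 18, 18]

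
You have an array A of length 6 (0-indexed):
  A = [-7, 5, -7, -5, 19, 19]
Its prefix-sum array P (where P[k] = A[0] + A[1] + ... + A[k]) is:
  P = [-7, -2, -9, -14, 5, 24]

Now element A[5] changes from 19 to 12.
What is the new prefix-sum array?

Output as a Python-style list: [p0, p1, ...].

Change: A[5] 19 -> 12, delta = -7
P[k] for k < 5: unchanged (A[5] not included)
P[k] for k >= 5: shift by delta = -7
  P[0] = -7 + 0 = -7
  P[1] = -2 + 0 = -2
  P[2] = -9 + 0 = -9
  P[3] = -14 + 0 = -14
  P[4] = 5 + 0 = 5
  P[5] = 24 + -7 = 17

Answer: [-7, -2, -9, -14, 5, 17]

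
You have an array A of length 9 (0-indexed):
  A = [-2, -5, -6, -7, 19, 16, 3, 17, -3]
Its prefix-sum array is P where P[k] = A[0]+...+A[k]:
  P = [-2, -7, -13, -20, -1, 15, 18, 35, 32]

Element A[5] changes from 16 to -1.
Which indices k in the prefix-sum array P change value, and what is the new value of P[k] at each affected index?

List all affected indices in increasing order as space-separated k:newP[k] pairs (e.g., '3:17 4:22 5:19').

P[k] = A[0] + ... + A[k]
P[k] includes A[5] iff k >= 5
Affected indices: 5, 6, ..., 8; delta = -17
  P[5]: 15 + -17 = -2
  P[6]: 18 + -17 = 1
  P[7]: 35 + -17 = 18
  P[8]: 32 + -17 = 15

Answer: 5:-2 6:1 7:18 8:15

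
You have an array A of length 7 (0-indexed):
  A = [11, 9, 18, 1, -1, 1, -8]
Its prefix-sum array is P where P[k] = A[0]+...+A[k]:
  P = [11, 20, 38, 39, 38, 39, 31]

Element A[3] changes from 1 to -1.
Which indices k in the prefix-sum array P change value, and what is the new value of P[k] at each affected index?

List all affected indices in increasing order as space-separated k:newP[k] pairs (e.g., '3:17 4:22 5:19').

Answer: 3:37 4:36 5:37 6:29

Derivation:
P[k] = A[0] + ... + A[k]
P[k] includes A[3] iff k >= 3
Affected indices: 3, 4, ..., 6; delta = -2
  P[3]: 39 + -2 = 37
  P[4]: 38 + -2 = 36
  P[5]: 39 + -2 = 37
  P[6]: 31 + -2 = 29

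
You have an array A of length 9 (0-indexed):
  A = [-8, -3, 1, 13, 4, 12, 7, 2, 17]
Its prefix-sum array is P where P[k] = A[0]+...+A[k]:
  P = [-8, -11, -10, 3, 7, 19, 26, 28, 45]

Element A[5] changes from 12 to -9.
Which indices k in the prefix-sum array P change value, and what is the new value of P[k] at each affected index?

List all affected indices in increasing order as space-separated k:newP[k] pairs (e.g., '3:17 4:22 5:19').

Answer: 5:-2 6:5 7:7 8:24

Derivation:
P[k] = A[0] + ... + A[k]
P[k] includes A[5] iff k >= 5
Affected indices: 5, 6, ..., 8; delta = -21
  P[5]: 19 + -21 = -2
  P[6]: 26 + -21 = 5
  P[7]: 28 + -21 = 7
  P[8]: 45 + -21 = 24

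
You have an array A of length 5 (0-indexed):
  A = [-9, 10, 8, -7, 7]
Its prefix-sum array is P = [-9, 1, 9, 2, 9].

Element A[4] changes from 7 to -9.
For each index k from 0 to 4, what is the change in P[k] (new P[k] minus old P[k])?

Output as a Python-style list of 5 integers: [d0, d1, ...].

Answer: [0, 0, 0, 0, -16]

Derivation:
Element change: A[4] 7 -> -9, delta = -16
For k < 4: P[k] unchanged, delta_P[k] = 0
For k >= 4: P[k] shifts by exactly -16
Delta array: [0, 0, 0, 0, -16]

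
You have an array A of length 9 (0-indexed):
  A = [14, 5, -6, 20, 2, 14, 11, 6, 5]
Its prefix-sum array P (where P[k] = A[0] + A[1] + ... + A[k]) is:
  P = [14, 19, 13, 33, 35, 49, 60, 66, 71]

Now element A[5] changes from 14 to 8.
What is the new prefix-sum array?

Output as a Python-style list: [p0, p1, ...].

Change: A[5] 14 -> 8, delta = -6
P[k] for k < 5: unchanged (A[5] not included)
P[k] for k >= 5: shift by delta = -6
  P[0] = 14 + 0 = 14
  P[1] = 19 + 0 = 19
  P[2] = 13 + 0 = 13
  P[3] = 33 + 0 = 33
  P[4] = 35 + 0 = 35
  P[5] = 49 + -6 = 43
  P[6] = 60 + -6 = 54
  P[7] = 66 + -6 = 60
  P[8] = 71 + -6 = 65

Answer: [14, 19, 13, 33, 35, 43, 54, 60, 65]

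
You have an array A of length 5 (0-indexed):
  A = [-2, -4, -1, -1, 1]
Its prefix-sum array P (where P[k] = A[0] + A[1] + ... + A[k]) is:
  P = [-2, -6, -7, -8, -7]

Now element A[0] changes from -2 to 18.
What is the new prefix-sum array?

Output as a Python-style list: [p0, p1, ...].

Answer: [18, 14, 13, 12, 13]

Derivation:
Change: A[0] -2 -> 18, delta = 20
P[k] for k < 0: unchanged (A[0] not included)
P[k] for k >= 0: shift by delta = 20
  P[0] = -2 + 20 = 18
  P[1] = -6 + 20 = 14
  P[2] = -7 + 20 = 13
  P[3] = -8 + 20 = 12
  P[4] = -7 + 20 = 13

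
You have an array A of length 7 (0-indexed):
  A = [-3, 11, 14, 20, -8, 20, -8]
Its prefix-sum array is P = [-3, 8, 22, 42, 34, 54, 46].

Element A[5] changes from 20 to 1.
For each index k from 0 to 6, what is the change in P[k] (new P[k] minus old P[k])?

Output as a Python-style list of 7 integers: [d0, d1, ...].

Answer: [0, 0, 0, 0, 0, -19, -19]

Derivation:
Element change: A[5] 20 -> 1, delta = -19
For k < 5: P[k] unchanged, delta_P[k] = 0
For k >= 5: P[k] shifts by exactly -19
Delta array: [0, 0, 0, 0, 0, -19, -19]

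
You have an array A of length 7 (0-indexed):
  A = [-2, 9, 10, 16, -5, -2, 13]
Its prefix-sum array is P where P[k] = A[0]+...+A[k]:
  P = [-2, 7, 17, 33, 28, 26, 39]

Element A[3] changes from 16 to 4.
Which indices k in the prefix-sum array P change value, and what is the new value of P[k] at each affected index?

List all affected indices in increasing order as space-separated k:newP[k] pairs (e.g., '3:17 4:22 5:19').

P[k] = A[0] + ... + A[k]
P[k] includes A[3] iff k >= 3
Affected indices: 3, 4, ..., 6; delta = -12
  P[3]: 33 + -12 = 21
  P[4]: 28 + -12 = 16
  P[5]: 26 + -12 = 14
  P[6]: 39 + -12 = 27

Answer: 3:21 4:16 5:14 6:27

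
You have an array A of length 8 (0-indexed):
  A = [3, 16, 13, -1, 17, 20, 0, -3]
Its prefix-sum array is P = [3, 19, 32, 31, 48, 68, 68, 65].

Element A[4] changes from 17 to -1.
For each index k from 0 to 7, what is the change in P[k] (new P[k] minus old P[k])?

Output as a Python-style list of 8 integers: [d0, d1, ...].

Element change: A[4] 17 -> -1, delta = -18
For k < 4: P[k] unchanged, delta_P[k] = 0
For k >= 4: P[k] shifts by exactly -18
Delta array: [0, 0, 0, 0, -18, -18, -18, -18]

Answer: [0, 0, 0, 0, -18, -18, -18, -18]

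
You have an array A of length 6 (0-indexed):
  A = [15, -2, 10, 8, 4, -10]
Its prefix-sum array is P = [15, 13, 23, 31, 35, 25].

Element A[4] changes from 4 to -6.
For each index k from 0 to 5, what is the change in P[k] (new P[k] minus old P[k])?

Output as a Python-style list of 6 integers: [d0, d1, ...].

Answer: [0, 0, 0, 0, -10, -10]

Derivation:
Element change: A[4] 4 -> -6, delta = -10
For k < 4: P[k] unchanged, delta_P[k] = 0
For k >= 4: P[k] shifts by exactly -10
Delta array: [0, 0, 0, 0, -10, -10]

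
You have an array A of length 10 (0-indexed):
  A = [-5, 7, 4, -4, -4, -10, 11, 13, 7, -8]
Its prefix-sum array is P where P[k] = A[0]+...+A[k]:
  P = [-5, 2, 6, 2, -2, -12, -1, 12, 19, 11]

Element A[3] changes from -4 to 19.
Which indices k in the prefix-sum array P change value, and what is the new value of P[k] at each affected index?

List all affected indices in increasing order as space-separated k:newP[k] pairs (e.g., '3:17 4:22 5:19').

P[k] = A[0] + ... + A[k]
P[k] includes A[3] iff k >= 3
Affected indices: 3, 4, ..., 9; delta = 23
  P[3]: 2 + 23 = 25
  P[4]: -2 + 23 = 21
  P[5]: -12 + 23 = 11
  P[6]: -1 + 23 = 22
  P[7]: 12 + 23 = 35
  P[8]: 19 + 23 = 42
  P[9]: 11 + 23 = 34

Answer: 3:25 4:21 5:11 6:22 7:35 8:42 9:34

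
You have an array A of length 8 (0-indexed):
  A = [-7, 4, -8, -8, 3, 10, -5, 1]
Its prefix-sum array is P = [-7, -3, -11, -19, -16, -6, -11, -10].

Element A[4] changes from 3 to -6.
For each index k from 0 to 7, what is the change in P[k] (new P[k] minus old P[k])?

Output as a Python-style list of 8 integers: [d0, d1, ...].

Answer: [0, 0, 0, 0, -9, -9, -9, -9]

Derivation:
Element change: A[4] 3 -> -6, delta = -9
For k < 4: P[k] unchanged, delta_P[k] = 0
For k >= 4: P[k] shifts by exactly -9
Delta array: [0, 0, 0, 0, -9, -9, -9, -9]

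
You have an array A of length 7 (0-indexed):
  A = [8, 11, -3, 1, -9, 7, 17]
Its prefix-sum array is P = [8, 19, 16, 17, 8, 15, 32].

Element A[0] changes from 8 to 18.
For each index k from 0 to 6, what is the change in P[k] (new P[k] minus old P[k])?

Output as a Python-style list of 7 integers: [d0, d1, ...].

Element change: A[0] 8 -> 18, delta = 10
For k < 0: P[k] unchanged, delta_P[k] = 0
For k >= 0: P[k] shifts by exactly 10
Delta array: [10, 10, 10, 10, 10, 10, 10]

Answer: [10, 10, 10, 10, 10, 10, 10]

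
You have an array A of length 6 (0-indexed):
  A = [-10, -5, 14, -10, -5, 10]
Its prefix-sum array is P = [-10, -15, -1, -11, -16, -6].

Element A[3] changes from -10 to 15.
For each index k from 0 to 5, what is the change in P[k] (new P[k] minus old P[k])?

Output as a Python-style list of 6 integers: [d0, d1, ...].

Answer: [0, 0, 0, 25, 25, 25]

Derivation:
Element change: A[3] -10 -> 15, delta = 25
For k < 3: P[k] unchanged, delta_P[k] = 0
For k >= 3: P[k] shifts by exactly 25
Delta array: [0, 0, 0, 25, 25, 25]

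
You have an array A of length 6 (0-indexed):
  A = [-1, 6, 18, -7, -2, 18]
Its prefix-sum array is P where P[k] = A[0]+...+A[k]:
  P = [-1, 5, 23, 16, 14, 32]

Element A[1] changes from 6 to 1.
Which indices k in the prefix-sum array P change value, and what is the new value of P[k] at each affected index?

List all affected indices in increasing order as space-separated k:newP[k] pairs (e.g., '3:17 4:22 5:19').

Answer: 1:0 2:18 3:11 4:9 5:27

Derivation:
P[k] = A[0] + ... + A[k]
P[k] includes A[1] iff k >= 1
Affected indices: 1, 2, ..., 5; delta = -5
  P[1]: 5 + -5 = 0
  P[2]: 23 + -5 = 18
  P[3]: 16 + -5 = 11
  P[4]: 14 + -5 = 9
  P[5]: 32 + -5 = 27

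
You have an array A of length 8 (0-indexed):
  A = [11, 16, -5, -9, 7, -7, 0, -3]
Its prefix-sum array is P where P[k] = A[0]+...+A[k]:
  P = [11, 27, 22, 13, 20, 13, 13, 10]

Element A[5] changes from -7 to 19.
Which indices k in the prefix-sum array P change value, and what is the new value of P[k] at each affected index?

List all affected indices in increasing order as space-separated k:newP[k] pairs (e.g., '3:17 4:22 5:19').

Answer: 5:39 6:39 7:36

Derivation:
P[k] = A[0] + ... + A[k]
P[k] includes A[5] iff k >= 5
Affected indices: 5, 6, ..., 7; delta = 26
  P[5]: 13 + 26 = 39
  P[6]: 13 + 26 = 39
  P[7]: 10 + 26 = 36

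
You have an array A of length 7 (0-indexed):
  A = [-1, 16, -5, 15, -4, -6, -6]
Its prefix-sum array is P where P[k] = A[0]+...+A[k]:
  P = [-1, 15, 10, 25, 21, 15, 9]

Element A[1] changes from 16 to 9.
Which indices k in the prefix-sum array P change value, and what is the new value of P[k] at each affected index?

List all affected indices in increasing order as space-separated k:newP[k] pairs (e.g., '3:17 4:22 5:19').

P[k] = A[0] + ... + A[k]
P[k] includes A[1] iff k >= 1
Affected indices: 1, 2, ..., 6; delta = -7
  P[1]: 15 + -7 = 8
  P[2]: 10 + -7 = 3
  P[3]: 25 + -7 = 18
  P[4]: 21 + -7 = 14
  P[5]: 15 + -7 = 8
  P[6]: 9 + -7 = 2

Answer: 1:8 2:3 3:18 4:14 5:8 6:2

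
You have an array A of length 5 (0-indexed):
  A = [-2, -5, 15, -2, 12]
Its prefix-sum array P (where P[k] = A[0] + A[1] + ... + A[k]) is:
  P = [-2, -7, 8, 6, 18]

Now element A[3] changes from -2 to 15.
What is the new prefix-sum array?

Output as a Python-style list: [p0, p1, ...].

Change: A[3] -2 -> 15, delta = 17
P[k] for k < 3: unchanged (A[3] not included)
P[k] for k >= 3: shift by delta = 17
  P[0] = -2 + 0 = -2
  P[1] = -7 + 0 = -7
  P[2] = 8 + 0 = 8
  P[3] = 6 + 17 = 23
  P[4] = 18 + 17 = 35

Answer: [-2, -7, 8, 23, 35]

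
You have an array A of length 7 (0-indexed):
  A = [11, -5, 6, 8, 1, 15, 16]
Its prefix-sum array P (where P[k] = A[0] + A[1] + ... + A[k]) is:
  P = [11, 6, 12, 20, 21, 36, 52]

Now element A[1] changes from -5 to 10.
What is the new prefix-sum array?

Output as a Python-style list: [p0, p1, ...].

Answer: [11, 21, 27, 35, 36, 51, 67]

Derivation:
Change: A[1] -5 -> 10, delta = 15
P[k] for k < 1: unchanged (A[1] not included)
P[k] for k >= 1: shift by delta = 15
  P[0] = 11 + 0 = 11
  P[1] = 6 + 15 = 21
  P[2] = 12 + 15 = 27
  P[3] = 20 + 15 = 35
  P[4] = 21 + 15 = 36
  P[5] = 36 + 15 = 51
  P[6] = 52 + 15 = 67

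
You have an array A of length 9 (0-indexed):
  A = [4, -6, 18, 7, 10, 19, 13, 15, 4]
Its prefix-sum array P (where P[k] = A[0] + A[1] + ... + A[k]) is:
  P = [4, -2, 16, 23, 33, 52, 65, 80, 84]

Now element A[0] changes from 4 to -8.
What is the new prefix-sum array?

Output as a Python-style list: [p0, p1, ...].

Answer: [-8, -14, 4, 11, 21, 40, 53, 68, 72]

Derivation:
Change: A[0] 4 -> -8, delta = -12
P[k] for k < 0: unchanged (A[0] not included)
P[k] for k >= 0: shift by delta = -12
  P[0] = 4 + -12 = -8
  P[1] = -2 + -12 = -14
  P[2] = 16 + -12 = 4
  P[3] = 23 + -12 = 11
  P[4] = 33 + -12 = 21
  P[5] = 52 + -12 = 40
  P[6] = 65 + -12 = 53
  P[7] = 80 + -12 = 68
  P[8] = 84 + -12 = 72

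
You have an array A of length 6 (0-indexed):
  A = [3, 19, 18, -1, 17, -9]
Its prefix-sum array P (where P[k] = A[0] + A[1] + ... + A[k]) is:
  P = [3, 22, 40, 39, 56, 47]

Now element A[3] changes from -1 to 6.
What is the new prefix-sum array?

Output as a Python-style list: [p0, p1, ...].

Change: A[3] -1 -> 6, delta = 7
P[k] for k < 3: unchanged (A[3] not included)
P[k] for k >= 3: shift by delta = 7
  P[0] = 3 + 0 = 3
  P[1] = 22 + 0 = 22
  P[2] = 40 + 0 = 40
  P[3] = 39 + 7 = 46
  P[4] = 56 + 7 = 63
  P[5] = 47 + 7 = 54

Answer: [3, 22, 40, 46, 63, 54]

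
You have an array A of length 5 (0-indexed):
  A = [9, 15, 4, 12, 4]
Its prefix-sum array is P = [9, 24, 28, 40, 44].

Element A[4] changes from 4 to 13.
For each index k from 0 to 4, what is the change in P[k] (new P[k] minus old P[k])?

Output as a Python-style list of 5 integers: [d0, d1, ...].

Answer: [0, 0, 0, 0, 9]

Derivation:
Element change: A[4] 4 -> 13, delta = 9
For k < 4: P[k] unchanged, delta_P[k] = 0
For k >= 4: P[k] shifts by exactly 9
Delta array: [0, 0, 0, 0, 9]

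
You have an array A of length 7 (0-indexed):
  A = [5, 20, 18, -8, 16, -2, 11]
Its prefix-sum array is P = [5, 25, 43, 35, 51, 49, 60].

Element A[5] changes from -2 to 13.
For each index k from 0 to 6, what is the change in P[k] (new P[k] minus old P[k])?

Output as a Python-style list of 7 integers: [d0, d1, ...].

Answer: [0, 0, 0, 0, 0, 15, 15]

Derivation:
Element change: A[5] -2 -> 13, delta = 15
For k < 5: P[k] unchanged, delta_P[k] = 0
For k >= 5: P[k] shifts by exactly 15
Delta array: [0, 0, 0, 0, 0, 15, 15]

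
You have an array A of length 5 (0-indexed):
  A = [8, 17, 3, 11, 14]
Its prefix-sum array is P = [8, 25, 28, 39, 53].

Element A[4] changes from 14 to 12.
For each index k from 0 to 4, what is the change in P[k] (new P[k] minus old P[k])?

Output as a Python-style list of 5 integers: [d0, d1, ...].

Answer: [0, 0, 0, 0, -2]

Derivation:
Element change: A[4] 14 -> 12, delta = -2
For k < 4: P[k] unchanged, delta_P[k] = 0
For k >= 4: P[k] shifts by exactly -2
Delta array: [0, 0, 0, 0, -2]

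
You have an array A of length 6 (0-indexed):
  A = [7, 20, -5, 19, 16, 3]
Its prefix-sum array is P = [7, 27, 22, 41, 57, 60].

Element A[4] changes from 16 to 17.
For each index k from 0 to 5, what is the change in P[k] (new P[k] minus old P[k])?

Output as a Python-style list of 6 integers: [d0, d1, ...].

Element change: A[4] 16 -> 17, delta = 1
For k < 4: P[k] unchanged, delta_P[k] = 0
For k >= 4: P[k] shifts by exactly 1
Delta array: [0, 0, 0, 0, 1, 1]

Answer: [0, 0, 0, 0, 1, 1]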